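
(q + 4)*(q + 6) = q^2 + 10*q + 24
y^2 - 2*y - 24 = (y - 6)*(y + 4)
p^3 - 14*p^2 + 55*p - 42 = (p - 7)*(p - 6)*(p - 1)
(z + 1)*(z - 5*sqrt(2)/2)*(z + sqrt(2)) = z^3 - 3*sqrt(2)*z^2/2 + z^2 - 5*z - 3*sqrt(2)*z/2 - 5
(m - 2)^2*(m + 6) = m^3 + 2*m^2 - 20*m + 24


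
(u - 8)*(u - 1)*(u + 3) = u^3 - 6*u^2 - 19*u + 24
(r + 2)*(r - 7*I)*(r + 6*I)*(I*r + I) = I*r^4 + r^3 + 3*I*r^3 + 3*r^2 + 44*I*r^2 + 2*r + 126*I*r + 84*I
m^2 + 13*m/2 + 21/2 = (m + 3)*(m + 7/2)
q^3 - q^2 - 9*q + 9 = (q - 3)*(q - 1)*(q + 3)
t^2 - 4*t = t*(t - 4)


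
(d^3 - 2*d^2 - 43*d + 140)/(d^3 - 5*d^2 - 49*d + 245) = (d - 4)/(d - 7)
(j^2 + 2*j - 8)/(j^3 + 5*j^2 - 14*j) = (j + 4)/(j*(j + 7))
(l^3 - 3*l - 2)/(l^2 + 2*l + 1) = l - 2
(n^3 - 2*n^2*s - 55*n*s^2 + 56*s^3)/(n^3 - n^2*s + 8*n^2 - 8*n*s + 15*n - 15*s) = (n^2 - n*s - 56*s^2)/(n^2 + 8*n + 15)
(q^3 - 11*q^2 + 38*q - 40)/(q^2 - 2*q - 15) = (q^2 - 6*q + 8)/(q + 3)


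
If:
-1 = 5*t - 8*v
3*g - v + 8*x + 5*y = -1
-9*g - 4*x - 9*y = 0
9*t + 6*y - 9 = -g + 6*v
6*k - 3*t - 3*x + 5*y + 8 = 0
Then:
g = -516*y/625 - 12/625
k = -4567*y/3000 - 143/375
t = 1163/625 - 616*y/625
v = 161/125 - 77*y/125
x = 27/625 - 981*y/2500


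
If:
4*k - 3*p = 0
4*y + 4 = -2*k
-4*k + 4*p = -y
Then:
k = 6/5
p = 8/5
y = -8/5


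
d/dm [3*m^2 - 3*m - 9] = 6*m - 3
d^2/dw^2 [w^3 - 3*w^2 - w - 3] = 6*w - 6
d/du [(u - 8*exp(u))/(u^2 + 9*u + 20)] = ((1 - 8*exp(u))*(u^2 + 9*u + 20) - (u - 8*exp(u))*(2*u + 9))/(u^2 + 9*u + 20)^2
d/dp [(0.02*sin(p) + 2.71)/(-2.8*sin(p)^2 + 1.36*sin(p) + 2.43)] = (0.056*sin(p)^2 + 15.176*sin(p) - 3.637)*cos(p)/(7.84*sin(p)^4 - 7.616*sin(p)^3 - 11.7584*sin(p)^2 + 6.6096*sin(p) + 5.9049)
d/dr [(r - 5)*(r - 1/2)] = 2*r - 11/2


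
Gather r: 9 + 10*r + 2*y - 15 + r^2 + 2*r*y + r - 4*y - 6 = r^2 + r*(2*y + 11) - 2*y - 12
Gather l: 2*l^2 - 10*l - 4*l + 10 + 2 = 2*l^2 - 14*l + 12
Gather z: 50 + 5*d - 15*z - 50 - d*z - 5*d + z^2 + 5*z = z^2 + z*(-d - 10)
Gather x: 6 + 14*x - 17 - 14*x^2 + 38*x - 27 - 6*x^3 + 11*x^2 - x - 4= -6*x^3 - 3*x^2 + 51*x - 42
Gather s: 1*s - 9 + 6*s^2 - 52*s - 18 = 6*s^2 - 51*s - 27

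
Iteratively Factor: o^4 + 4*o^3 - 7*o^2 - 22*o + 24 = (o + 4)*(o^3 - 7*o + 6) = (o - 2)*(o + 4)*(o^2 + 2*o - 3) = (o - 2)*(o - 1)*(o + 4)*(o + 3)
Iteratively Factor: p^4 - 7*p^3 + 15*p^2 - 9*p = (p - 3)*(p^3 - 4*p^2 + 3*p) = (p - 3)*(p - 1)*(p^2 - 3*p) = p*(p - 3)*(p - 1)*(p - 3)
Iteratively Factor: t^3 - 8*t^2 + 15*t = (t - 5)*(t^2 - 3*t) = (t - 5)*(t - 3)*(t)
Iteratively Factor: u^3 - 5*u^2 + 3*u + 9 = (u - 3)*(u^2 - 2*u - 3) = (u - 3)^2*(u + 1)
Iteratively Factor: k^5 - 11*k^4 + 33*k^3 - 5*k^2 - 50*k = (k)*(k^4 - 11*k^3 + 33*k^2 - 5*k - 50) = k*(k + 1)*(k^3 - 12*k^2 + 45*k - 50) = k*(k - 2)*(k + 1)*(k^2 - 10*k + 25) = k*(k - 5)*(k - 2)*(k + 1)*(k - 5)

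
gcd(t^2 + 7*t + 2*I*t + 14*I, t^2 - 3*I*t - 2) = 1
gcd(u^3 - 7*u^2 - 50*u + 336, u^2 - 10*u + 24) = u - 6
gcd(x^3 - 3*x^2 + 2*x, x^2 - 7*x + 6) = x - 1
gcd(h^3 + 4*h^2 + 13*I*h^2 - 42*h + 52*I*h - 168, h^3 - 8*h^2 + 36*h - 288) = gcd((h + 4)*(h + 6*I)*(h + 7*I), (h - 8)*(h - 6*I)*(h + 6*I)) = h + 6*I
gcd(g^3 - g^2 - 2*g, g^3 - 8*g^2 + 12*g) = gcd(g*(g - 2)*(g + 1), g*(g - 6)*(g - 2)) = g^2 - 2*g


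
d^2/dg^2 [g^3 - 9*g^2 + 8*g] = 6*g - 18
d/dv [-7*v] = -7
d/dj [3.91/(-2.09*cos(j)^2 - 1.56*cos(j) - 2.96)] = -(16.3438*cos(j) + 6.0996)*sin(j)/(2.09*cos(j)^2 + 1.56*cos(j) + 2.96)^2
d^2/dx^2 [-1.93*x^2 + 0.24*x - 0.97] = -3.86000000000000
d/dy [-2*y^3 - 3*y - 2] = -6*y^2 - 3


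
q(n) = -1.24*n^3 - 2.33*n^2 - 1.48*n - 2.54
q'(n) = -3.72*n^2 - 4.66*n - 1.48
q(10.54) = -1728.91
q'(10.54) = -463.86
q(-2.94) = 13.18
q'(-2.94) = -19.93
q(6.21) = -398.54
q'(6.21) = -173.88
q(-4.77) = 86.08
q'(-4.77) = -63.89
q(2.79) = -51.74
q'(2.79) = -43.44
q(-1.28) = -1.86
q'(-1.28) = -1.61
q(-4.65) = 78.64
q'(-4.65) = -60.25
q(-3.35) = 22.89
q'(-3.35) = -27.62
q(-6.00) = 190.30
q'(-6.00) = -107.44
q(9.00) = -1108.55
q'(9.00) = -344.74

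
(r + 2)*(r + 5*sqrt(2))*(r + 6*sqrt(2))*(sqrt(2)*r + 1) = sqrt(2)*r^4 + 2*sqrt(2)*r^3 + 23*r^3 + 46*r^2 + 71*sqrt(2)*r^2 + 60*r + 142*sqrt(2)*r + 120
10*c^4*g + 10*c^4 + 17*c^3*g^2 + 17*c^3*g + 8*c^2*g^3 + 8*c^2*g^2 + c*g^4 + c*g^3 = (c + g)*(2*c + g)*(5*c + g)*(c*g + c)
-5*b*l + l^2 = l*(-5*b + l)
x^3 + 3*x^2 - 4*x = x*(x - 1)*(x + 4)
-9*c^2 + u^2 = (-3*c + u)*(3*c + u)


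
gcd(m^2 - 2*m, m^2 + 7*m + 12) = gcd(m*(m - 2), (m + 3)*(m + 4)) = 1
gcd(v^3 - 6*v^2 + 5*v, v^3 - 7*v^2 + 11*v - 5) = v^2 - 6*v + 5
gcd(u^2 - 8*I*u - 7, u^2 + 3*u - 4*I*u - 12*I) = 1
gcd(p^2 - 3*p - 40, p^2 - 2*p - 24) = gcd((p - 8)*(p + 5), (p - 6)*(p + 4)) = 1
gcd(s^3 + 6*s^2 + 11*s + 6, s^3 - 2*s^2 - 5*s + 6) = s + 2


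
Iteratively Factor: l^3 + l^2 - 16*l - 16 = (l - 4)*(l^2 + 5*l + 4) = (l - 4)*(l + 1)*(l + 4)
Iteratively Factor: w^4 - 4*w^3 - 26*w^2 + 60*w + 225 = (w - 5)*(w^3 + w^2 - 21*w - 45) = (w - 5)*(w + 3)*(w^2 - 2*w - 15) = (w - 5)*(w + 3)^2*(w - 5)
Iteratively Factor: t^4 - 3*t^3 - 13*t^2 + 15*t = (t - 5)*(t^3 + 2*t^2 - 3*t) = (t - 5)*(t + 3)*(t^2 - t) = (t - 5)*(t - 1)*(t + 3)*(t)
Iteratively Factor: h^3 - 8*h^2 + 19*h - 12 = (h - 3)*(h^2 - 5*h + 4) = (h - 3)*(h - 1)*(h - 4)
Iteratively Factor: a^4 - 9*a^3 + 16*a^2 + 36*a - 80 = (a + 2)*(a^3 - 11*a^2 + 38*a - 40) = (a - 5)*(a + 2)*(a^2 - 6*a + 8) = (a - 5)*(a - 4)*(a + 2)*(a - 2)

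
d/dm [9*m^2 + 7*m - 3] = 18*m + 7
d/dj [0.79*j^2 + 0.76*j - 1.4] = 1.58*j + 0.76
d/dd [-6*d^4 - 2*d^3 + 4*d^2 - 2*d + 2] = -24*d^3 - 6*d^2 + 8*d - 2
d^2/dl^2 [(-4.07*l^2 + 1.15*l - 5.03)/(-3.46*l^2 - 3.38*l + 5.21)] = (-122.730352*l^3 + 801.51246*l^2 + 228.565524*l + 476.727494)/(41.421736*l^6 + 121.392024*l^5 - 68.530836*l^4 - 326.964976*l^3 + 103.192386*l^2 + 275.241174*l - 141.420761)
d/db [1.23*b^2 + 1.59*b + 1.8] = 2.46*b + 1.59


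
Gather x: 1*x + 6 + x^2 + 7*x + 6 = x^2 + 8*x + 12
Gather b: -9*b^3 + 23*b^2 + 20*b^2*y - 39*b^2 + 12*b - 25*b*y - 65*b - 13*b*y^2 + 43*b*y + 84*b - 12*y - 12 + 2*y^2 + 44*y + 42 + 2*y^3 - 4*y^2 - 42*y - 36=-9*b^3 + b^2*(20*y - 16) + b*(-13*y^2 + 18*y + 31) + 2*y^3 - 2*y^2 - 10*y - 6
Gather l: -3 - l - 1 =-l - 4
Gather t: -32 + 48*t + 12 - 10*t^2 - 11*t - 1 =-10*t^2 + 37*t - 21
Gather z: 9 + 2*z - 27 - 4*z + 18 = -2*z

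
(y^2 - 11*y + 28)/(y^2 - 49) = (y - 4)/(y + 7)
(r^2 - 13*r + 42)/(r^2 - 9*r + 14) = (r - 6)/(r - 2)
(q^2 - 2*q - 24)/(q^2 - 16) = (q - 6)/(q - 4)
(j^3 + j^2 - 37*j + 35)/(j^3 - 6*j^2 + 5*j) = (j + 7)/j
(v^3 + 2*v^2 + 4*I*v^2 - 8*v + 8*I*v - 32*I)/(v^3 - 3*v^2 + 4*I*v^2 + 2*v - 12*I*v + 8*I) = (v + 4)/(v - 1)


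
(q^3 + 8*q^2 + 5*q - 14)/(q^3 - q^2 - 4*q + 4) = (q + 7)/(q - 2)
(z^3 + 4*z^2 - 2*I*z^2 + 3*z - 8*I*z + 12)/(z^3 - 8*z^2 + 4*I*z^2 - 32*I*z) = (z^3 + 2*z^2*(2 - I) + z*(3 - 8*I) + 12)/(z*(z^2 + 4*z*(-2 + I) - 32*I))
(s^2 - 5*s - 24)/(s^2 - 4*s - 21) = (s - 8)/(s - 7)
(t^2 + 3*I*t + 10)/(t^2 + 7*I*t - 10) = (t - 2*I)/(t + 2*I)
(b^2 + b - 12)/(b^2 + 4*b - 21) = (b + 4)/(b + 7)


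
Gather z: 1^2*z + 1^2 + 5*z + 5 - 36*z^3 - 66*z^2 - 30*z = -36*z^3 - 66*z^2 - 24*z + 6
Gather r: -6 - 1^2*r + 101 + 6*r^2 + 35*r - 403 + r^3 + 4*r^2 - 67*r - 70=r^3 + 10*r^2 - 33*r - 378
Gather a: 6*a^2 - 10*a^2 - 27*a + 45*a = -4*a^2 + 18*a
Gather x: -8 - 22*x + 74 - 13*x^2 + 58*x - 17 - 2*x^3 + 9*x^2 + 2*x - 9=-2*x^3 - 4*x^2 + 38*x + 40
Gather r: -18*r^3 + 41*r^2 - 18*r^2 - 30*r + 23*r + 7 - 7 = -18*r^3 + 23*r^2 - 7*r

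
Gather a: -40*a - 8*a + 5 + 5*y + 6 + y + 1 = -48*a + 6*y + 12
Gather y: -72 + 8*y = 8*y - 72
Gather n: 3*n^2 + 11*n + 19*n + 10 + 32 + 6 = 3*n^2 + 30*n + 48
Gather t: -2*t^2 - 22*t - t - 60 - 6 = -2*t^2 - 23*t - 66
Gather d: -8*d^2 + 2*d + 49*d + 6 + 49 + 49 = -8*d^2 + 51*d + 104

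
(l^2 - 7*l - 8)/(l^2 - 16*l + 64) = (l + 1)/(l - 8)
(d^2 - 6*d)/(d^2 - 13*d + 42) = d/(d - 7)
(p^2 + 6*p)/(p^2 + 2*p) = (p + 6)/(p + 2)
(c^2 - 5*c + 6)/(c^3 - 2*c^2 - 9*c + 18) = 1/(c + 3)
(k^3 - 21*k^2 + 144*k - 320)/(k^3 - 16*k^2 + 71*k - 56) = (k^2 - 13*k + 40)/(k^2 - 8*k + 7)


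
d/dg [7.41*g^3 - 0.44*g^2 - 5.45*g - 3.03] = 22.23*g^2 - 0.88*g - 5.45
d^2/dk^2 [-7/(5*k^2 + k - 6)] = 14*(25*k^2 + 5*k - (10*k + 1)^2 - 30)/(5*k^2 + k - 6)^3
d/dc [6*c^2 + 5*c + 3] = 12*c + 5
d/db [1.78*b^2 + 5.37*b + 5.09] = 3.56*b + 5.37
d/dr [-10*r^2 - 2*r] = -20*r - 2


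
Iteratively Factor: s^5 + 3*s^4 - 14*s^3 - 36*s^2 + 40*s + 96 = (s - 2)*(s^4 + 5*s^3 - 4*s^2 - 44*s - 48) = (s - 2)*(s + 2)*(s^3 + 3*s^2 - 10*s - 24) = (s - 3)*(s - 2)*(s + 2)*(s^2 + 6*s + 8) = (s - 3)*(s - 2)*(s + 2)^2*(s + 4)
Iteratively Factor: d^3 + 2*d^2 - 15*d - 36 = (d + 3)*(d^2 - d - 12) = (d - 4)*(d + 3)*(d + 3)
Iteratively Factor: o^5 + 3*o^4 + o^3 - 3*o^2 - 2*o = (o + 2)*(o^4 + o^3 - o^2 - o) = o*(o + 2)*(o^3 + o^2 - o - 1) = o*(o + 1)*(o + 2)*(o^2 - 1) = o*(o + 1)^2*(o + 2)*(o - 1)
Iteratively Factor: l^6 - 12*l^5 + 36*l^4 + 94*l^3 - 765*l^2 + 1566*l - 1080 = (l + 4)*(l^5 - 16*l^4 + 100*l^3 - 306*l^2 + 459*l - 270) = (l - 3)*(l + 4)*(l^4 - 13*l^3 + 61*l^2 - 123*l + 90) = (l - 5)*(l - 3)*(l + 4)*(l^3 - 8*l^2 + 21*l - 18) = (l - 5)*(l - 3)^2*(l + 4)*(l^2 - 5*l + 6) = (l - 5)*(l - 3)^2*(l - 2)*(l + 4)*(l - 3)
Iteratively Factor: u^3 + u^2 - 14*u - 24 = (u + 2)*(u^2 - u - 12) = (u + 2)*(u + 3)*(u - 4)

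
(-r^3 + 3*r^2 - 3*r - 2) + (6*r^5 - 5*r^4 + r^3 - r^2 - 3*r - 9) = 6*r^5 - 5*r^4 + 2*r^2 - 6*r - 11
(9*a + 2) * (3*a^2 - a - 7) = 27*a^3 - 3*a^2 - 65*a - 14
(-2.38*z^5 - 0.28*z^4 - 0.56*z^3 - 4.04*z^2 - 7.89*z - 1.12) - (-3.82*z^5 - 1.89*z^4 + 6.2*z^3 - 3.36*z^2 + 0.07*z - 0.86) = 1.44*z^5 + 1.61*z^4 - 6.76*z^3 - 0.68*z^2 - 7.96*z - 0.26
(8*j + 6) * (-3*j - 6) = -24*j^2 - 66*j - 36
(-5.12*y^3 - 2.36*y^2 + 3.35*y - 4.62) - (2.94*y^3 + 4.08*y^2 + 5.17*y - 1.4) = -8.06*y^3 - 6.44*y^2 - 1.82*y - 3.22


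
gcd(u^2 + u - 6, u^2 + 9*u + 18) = u + 3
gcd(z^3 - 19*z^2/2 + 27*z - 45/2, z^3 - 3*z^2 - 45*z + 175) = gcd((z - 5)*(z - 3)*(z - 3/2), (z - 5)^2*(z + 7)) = z - 5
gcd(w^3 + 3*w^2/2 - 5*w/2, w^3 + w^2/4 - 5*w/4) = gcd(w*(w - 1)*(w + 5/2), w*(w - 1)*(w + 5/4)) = w^2 - w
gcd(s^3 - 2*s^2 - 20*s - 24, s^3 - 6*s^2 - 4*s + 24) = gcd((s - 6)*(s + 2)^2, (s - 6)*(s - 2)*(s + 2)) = s^2 - 4*s - 12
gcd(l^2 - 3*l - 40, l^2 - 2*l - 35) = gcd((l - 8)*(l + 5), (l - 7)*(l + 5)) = l + 5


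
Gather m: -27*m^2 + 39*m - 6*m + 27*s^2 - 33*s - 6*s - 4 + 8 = -27*m^2 + 33*m + 27*s^2 - 39*s + 4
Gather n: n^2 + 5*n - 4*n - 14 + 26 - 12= n^2 + n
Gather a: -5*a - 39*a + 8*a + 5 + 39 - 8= 36 - 36*a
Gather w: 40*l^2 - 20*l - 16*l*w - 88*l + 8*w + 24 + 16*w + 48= 40*l^2 - 108*l + w*(24 - 16*l) + 72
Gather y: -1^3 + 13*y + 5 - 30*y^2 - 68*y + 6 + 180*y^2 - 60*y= 150*y^2 - 115*y + 10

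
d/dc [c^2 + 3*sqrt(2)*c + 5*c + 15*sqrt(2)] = 2*c + 3*sqrt(2) + 5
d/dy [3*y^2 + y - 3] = 6*y + 1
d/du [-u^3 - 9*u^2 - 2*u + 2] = -3*u^2 - 18*u - 2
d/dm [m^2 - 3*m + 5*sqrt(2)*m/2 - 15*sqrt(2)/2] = 2*m - 3 + 5*sqrt(2)/2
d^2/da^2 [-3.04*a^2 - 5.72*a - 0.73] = -6.08000000000000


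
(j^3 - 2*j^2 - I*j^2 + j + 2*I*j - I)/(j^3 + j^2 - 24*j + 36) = (j^3 - j^2*(2 + I) + j*(1 + 2*I) - I)/(j^3 + j^2 - 24*j + 36)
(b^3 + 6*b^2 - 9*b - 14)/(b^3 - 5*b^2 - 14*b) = (-b^3 - 6*b^2 + 9*b + 14)/(b*(-b^2 + 5*b + 14))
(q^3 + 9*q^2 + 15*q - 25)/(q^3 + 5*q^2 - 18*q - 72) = (q^3 + 9*q^2 + 15*q - 25)/(q^3 + 5*q^2 - 18*q - 72)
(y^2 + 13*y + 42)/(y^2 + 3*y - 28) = (y + 6)/(y - 4)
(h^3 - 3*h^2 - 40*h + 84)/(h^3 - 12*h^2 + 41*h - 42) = (h + 6)/(h - 3)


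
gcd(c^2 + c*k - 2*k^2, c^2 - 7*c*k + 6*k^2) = c - k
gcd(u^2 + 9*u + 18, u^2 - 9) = u + 3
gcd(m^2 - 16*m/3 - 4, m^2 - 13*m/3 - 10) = m - 6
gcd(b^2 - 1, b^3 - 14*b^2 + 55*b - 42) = b - 1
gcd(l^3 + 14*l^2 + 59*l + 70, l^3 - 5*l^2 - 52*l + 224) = l + 7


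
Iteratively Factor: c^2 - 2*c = (c)*(c - 2)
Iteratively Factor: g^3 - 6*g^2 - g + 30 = (g - 3)*(g^2 - 3*g - 10) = (g - 3)*(g + 2)*(g - 5)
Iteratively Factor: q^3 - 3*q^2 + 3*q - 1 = (q - 1)*(q^2 - 2*q + 1) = (q - 1)^2*(q - 1)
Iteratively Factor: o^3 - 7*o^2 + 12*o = (o - 4)*(o^2 - 3*o) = (o - 4)*(o - 3)*(o)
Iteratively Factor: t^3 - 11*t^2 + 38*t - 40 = (t - 5)*(t^2 - 6*t + 8) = (t - 5)*(t - 4)*(t - 2)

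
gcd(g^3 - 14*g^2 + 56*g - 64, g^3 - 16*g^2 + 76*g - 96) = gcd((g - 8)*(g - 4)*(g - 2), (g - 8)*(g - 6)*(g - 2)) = g^2 - 10*g + 16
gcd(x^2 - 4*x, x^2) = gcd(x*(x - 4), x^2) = x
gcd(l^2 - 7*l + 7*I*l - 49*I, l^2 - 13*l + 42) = l - 7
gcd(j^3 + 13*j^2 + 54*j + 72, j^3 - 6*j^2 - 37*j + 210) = j + 6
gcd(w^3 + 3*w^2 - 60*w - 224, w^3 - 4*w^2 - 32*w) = w^2 - 4*w - 32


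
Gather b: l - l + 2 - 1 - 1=0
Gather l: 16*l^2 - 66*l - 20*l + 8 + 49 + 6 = 16*l^2 - 86*l + 63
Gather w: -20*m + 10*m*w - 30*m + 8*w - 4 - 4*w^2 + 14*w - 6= -50*m - 4*w^2 + w*(10*m + 22) - 10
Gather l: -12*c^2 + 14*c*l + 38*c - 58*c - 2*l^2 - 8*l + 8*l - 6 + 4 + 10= -12*c^2 + 14*c*l - 20*c - 2*l^2 + 8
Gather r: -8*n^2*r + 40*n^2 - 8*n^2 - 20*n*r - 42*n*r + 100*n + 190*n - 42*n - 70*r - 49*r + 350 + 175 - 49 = 32*n^2 + 248*n + r*(-8*n^2 - 62*n - 119) + 476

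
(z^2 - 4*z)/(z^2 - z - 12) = z/(z + 3)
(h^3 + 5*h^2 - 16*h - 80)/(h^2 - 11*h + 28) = (h^2 + 9*h + 20)/(h - 7)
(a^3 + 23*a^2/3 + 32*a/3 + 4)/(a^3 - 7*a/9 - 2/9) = 3*(a^2 + 7*a + 6)/(3*a^2 - 2*a - 1)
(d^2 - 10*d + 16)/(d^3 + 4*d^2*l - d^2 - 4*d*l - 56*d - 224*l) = (d - 2)/(d^2 + 4*d*l + 7*d + 28*l)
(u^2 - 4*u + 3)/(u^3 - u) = (u - 3)/(u*(u + 1))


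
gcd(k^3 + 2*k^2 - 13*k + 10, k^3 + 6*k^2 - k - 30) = k^2 + 3*k - 10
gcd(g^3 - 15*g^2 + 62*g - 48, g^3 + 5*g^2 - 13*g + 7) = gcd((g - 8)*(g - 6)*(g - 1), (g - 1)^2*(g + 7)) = g - 1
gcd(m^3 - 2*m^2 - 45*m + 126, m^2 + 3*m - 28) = m + 7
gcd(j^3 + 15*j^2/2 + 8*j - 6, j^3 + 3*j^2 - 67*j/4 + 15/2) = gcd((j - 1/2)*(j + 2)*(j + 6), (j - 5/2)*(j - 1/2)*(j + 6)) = j^2 + 11*j/2 - 3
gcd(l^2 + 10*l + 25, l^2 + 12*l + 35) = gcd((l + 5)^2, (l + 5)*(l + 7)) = l + 5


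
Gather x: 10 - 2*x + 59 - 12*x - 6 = 63 - 14*x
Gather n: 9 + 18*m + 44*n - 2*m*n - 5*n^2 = 18*m - 5*n^2 + n*(44 - 2*m) + 9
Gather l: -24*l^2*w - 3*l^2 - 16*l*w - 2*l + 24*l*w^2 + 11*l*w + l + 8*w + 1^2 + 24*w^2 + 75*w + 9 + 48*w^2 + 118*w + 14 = l^2*(-24*w - 3) + l*(24*w^2 - 5*w - 1) + 72*w^2 + 201*w + 24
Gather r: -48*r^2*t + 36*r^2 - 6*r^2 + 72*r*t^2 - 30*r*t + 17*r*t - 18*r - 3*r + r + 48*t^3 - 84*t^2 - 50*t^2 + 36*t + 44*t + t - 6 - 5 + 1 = r^2*(30 - 48*t) + r*(72*t^2 - 13*t - 20) + 48*t^3 - 134*t^2 + 81*t - 10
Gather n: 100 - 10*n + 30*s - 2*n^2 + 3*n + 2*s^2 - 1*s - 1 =-2*n^2 - 7*n + 2*s^2 + 29*s + 99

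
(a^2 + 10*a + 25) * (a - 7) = a^3 + 3*a^2 - 45*a - 175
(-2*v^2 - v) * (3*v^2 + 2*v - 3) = -6*v^4 - 7*v^3 + 4*v^2 + 3*v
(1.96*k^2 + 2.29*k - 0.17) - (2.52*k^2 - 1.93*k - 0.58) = -0.56*k^2 + 4.22*k + 0.41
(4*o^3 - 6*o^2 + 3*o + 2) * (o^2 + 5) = 4*o^5 - 6*o^4 + 23*o^3 - 28*o^2 + 15*o + 10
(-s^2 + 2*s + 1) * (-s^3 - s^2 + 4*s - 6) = s^5 - s^4 - 7*s^3 + 13*s^2 - 8*s - 6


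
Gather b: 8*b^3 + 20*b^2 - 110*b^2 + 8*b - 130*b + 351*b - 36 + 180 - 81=8*b^3 - 90*b^2 + 229*b + 63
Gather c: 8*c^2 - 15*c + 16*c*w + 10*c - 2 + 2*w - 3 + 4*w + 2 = 8*c^2 + c*(16*w - 5) + 6*w - 3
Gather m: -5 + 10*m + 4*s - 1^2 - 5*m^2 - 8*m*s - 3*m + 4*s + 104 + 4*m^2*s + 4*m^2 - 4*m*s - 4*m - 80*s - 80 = m^2*(4*s - 1) + m*(3 - 12*s) - 72*s + 18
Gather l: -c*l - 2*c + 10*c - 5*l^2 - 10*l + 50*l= 8*c - 5*l^2 + l*(40 - c)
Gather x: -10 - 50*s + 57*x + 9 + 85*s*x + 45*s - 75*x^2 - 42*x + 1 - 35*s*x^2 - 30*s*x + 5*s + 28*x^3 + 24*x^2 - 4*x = 28*x^3 + x^2*(-35*s - 51) + x*(55*s + 11)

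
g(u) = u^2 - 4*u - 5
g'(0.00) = -4.00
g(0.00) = -5.00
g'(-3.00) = -10.00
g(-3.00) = 16.00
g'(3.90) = 3.80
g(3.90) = -5.39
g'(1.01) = -1.98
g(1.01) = -8.02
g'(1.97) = -0.06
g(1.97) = -9.00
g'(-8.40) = -20.80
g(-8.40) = 99.16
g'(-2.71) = -9.42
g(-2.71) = 13.18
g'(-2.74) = -9.48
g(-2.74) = 13.47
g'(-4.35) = -12.70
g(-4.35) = 31.32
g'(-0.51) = -5.02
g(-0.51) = -2.70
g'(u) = 2*u - 4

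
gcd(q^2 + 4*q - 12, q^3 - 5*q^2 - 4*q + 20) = q - 2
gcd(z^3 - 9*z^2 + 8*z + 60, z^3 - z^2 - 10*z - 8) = z + 2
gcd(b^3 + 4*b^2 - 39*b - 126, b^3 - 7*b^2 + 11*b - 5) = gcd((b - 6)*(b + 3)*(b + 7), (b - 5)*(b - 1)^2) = 1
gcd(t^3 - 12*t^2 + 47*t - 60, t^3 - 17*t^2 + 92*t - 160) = t^2 - 9*t + 20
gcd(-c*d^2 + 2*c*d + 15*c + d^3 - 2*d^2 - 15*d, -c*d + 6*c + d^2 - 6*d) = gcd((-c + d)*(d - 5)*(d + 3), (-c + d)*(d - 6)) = c - d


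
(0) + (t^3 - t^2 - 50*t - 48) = t^3 - t^2 - 50*t - 48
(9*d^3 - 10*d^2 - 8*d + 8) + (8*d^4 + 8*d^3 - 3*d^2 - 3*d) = 8*d^4 + 17*d^3 - 13*d^2 - 11*d + 8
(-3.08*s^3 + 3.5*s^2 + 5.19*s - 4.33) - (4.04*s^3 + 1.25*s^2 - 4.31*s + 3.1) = -7.12*s^3 + 2.25*s^2 + 9.5*s - 7.43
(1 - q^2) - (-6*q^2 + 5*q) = 5*q^2 - 5*q + 1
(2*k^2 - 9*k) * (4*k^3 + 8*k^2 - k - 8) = 8*k^5 - 20*k^4 - 74*k^3 - 7*k^2 + 72*k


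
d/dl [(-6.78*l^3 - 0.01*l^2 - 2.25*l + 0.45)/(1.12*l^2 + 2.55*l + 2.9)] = (-7.5936*l^4 - 34.578*l^3 - 56.4915*l^2 - 1.066*l - 7.6725)/(1.2544*l^4 + 5.712*l^3 + 12.9985*l^2 + 14.79*l + 8.41)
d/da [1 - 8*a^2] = -16*a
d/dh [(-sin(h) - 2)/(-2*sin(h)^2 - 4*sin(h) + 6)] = (-4*sin(h) + cos(h)^2 - 8)*cos(h)/(2*(sin(h)^2 + 2*sin(h) - 3)^2)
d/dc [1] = 0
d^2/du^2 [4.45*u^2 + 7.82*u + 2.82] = 8.90000000000000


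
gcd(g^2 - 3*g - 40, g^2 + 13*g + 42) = 1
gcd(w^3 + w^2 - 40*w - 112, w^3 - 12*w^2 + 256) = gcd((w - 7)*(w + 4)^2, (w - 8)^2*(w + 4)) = w + 4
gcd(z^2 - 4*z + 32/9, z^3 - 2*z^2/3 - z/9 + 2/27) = 1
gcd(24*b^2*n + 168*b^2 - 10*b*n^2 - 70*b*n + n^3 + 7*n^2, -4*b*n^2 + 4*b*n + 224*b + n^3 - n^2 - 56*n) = 4*b*n + 28*b - n^2 - 7*n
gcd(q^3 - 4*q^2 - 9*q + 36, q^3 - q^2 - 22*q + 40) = q - 4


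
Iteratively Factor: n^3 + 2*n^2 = (n)*(n^2 + 2*n) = n*(n + 2)*(n)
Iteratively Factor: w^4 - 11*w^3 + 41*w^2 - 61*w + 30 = (w - 2)*(w^3 - 9*w^2 + 23*w - 15) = (w - 2)*(w - 1)*(w^2 - 8*w + 15) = (w - 3)*(w - 2)*(w - 1)*(w - 5)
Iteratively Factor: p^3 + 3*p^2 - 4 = (p - 1)*(p^2 + 4*p + 4) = (p - 1)*(p + 2)*(p + 2)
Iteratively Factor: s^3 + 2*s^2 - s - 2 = (s + 1)*(s^2 + s - 2) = (s + 1)*(s + 2)*(s - 1)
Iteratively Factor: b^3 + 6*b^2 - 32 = (b + 4)*(b^2 + 2*b - 8) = (b - 2)*(b + 4)*(b + 4)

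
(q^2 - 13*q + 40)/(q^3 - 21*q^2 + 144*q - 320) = 1/(q - 8)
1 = 1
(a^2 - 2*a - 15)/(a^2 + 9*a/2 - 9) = 2*(a^2 - 2*a - 15)/(2*a^2 + 9*a - 18)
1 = 1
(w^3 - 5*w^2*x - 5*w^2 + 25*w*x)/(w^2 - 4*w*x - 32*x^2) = w*(-w^2 + 5*w*x + 5*w - 25*x)/(-w^2 + 4*w*x + 32*x^2)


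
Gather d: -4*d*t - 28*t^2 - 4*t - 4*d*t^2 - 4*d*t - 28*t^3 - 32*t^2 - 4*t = d*(-4*t^2 - 8*t) - 28*t^3 - 60*t^2 - 8*t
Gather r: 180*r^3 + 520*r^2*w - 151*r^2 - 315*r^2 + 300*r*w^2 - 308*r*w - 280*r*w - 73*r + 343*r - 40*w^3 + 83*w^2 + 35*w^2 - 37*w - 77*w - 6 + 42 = 180*r^3 + r^2*(520*w - 466) + r*(300*w^2 - 588*w + 270) - 40*w^3 + 118*w^2 - 114*w + 36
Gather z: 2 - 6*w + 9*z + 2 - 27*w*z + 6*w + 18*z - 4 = z*(27 - 27*w)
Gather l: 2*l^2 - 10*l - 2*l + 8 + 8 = 2*l^2 - 12*l + 16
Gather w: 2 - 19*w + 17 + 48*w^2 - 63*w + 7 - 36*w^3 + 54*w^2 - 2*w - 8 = -36*w^3 + 102*w^2 - 84*w + 18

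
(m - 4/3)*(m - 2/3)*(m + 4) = m^3 + 2*m^2 - 64*m/9 + 32/9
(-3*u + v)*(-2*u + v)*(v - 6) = 6*u^2*v - 36*u^2 - 5*u*v^2 + 30*u*v + v^3 - 6*v^2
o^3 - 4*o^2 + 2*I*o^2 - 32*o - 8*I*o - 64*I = (o - 8)*(o + 4)*(o + 2*I)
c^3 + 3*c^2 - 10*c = c*(c - 2)*(c + 5)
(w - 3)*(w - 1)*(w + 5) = w^3 + w^2 - 17*w + 15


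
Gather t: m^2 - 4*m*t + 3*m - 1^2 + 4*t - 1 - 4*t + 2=m^2 - 4*m*t + 3*m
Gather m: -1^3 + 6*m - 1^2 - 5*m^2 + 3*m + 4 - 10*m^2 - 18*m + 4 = -15*m^2 - 9*m + 6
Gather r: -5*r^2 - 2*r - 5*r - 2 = -5*r^2 - 7*r - 2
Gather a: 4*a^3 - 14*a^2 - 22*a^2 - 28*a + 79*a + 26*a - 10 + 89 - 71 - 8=4*a^3 - 36*a^2 + 77*a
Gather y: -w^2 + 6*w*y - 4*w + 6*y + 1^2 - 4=-w^2 - 4*w + y*(6*w + 6) - 3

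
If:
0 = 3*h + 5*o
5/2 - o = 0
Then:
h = -25/6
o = 5/2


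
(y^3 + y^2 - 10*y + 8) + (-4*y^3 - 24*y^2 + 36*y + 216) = -3*y^3 - 23*y^2 + 26*y + 224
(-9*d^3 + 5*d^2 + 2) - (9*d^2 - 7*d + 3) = -9*d^3 - 4*d^2 + 7*d - 1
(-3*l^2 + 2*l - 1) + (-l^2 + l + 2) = -4*l^2 + 3*l + 1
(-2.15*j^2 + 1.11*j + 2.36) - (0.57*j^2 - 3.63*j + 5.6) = -2.72*j^2 + 4.74*j - 3.24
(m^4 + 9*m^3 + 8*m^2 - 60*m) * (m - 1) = m^5 + 8*m^4 - m^3 - 68*m^2 + 60*m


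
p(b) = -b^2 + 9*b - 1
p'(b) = 9 - 2*b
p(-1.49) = -16.63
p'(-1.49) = 11.98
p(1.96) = 12.80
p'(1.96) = 5.08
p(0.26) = 1.27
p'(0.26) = 8.48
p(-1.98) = -22.74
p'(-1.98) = 12.96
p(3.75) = 18.69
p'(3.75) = 1.50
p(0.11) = -0.02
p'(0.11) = 8.78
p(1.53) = 10.43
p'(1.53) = 5.94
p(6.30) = 16.01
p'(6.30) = -3.60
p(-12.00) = -253.00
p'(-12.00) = 33.00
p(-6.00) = -91.00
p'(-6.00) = 21.00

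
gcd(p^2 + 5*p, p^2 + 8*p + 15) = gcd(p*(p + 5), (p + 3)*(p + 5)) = p + 5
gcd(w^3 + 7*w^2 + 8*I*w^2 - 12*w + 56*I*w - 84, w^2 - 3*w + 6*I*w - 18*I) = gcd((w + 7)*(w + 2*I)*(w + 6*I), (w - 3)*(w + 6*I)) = w + 6*I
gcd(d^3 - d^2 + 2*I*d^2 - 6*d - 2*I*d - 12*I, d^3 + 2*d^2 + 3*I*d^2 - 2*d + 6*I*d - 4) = d^2 + d*(2 + 2*I) + 4*I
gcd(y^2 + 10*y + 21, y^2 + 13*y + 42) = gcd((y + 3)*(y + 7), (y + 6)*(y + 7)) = y + 7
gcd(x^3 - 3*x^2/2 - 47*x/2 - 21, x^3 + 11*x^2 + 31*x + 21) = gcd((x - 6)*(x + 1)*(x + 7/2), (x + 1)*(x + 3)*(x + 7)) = x + 1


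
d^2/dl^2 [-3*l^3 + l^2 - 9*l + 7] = 2 - 18*l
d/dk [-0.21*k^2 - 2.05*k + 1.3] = -0.42*k - 2.05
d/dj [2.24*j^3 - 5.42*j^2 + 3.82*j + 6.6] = 6.72*j^2 - 10.84*j + 3.82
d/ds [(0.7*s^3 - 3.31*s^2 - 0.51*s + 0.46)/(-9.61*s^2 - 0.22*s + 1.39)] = (-6.72699999999999*s^4 - 0.308*s^3 - 1.2539*s^2 - 0.360599999999998*s - 0.6077)/(92.3521*s^4 + 4.2284*s^3 - 26.6674*s^2 - 0.6116*s + 1.9321)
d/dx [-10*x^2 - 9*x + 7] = -20*x - 9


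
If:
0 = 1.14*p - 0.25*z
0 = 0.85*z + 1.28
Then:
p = -0.33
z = -1.51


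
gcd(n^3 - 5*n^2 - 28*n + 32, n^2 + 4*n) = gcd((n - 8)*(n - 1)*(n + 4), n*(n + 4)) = n + 4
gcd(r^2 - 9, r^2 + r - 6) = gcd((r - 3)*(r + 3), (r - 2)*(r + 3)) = r + 3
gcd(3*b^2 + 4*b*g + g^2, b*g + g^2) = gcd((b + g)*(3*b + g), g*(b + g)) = b + g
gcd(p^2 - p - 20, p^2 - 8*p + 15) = p - 5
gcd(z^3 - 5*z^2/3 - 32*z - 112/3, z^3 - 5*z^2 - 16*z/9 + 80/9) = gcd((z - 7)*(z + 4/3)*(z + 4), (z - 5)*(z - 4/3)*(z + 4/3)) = z + 4/3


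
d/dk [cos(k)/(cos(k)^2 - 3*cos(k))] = sin(k)/(cos(k) - 3)^2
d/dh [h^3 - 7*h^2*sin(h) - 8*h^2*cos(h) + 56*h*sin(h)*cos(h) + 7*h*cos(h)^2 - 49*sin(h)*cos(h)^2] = 8*h^2*sin(h) - 7*h^2*cos(h) + 3*h^2 - 14*h*sin(h) - 7*h*sin(2*h) - 16*h*cos(h) + 56*h*cos(2*h) + 28*sin(2*h) - 49*cos(h)/4 + 7*cos(2*h)/2 - 147*cos(3*h)/4 + 7/2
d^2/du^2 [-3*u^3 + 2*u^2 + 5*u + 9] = 4 - 18*u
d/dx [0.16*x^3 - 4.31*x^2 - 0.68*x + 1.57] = 0.48*x^2 - 8.62*x - 0.68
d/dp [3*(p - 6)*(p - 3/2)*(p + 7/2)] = 9*p^2 - 24*p - 207/4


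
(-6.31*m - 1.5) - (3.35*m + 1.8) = -9.66*m - 3.3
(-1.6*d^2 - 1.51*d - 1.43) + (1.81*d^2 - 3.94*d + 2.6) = 0.21*d^2 - 5.45*d + 1.17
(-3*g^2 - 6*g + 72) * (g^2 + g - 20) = -3*g^4 - 9*g^3 + 126*g^2 + 192*g - 1440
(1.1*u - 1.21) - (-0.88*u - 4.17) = 1.98*u + 2.96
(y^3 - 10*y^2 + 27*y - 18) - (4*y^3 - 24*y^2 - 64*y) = -3*y^3 + 14*y^2 + 91*y - 18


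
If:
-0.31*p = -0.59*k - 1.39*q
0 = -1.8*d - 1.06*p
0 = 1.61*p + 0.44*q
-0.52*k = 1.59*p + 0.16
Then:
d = 0.01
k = -0.23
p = -0.03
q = 0.09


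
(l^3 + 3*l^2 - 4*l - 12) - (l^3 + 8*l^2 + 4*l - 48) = -5*l^2 - 8*l + 36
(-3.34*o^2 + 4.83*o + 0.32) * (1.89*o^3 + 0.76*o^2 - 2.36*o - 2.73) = -6.3126*o^5 + 6.5903*o^4 + 12.158*o^3 - 2.0374*o^2 - 13.9411*o - 0.8736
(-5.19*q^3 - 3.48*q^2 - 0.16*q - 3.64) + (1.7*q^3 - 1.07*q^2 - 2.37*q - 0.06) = -3.49*q^3 - 4.55*q^2 - 2.53*q - 3.7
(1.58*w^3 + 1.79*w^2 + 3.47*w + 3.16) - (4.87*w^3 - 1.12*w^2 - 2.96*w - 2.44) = -3.29*w^3 + 2.91*w^2 + 6.43*w + 5.6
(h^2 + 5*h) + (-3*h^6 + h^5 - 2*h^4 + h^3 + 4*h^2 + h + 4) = -3*h^6 + h^5 - 2*h^4 + h^3 + 5*h^2 + 6*h + 4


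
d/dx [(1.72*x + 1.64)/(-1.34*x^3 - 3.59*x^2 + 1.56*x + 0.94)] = (4.6096*x^3 + 12.7676*x^2 + 11.7752*x - 0.9416)/(1.7956*x^6 + 9.6212*x^5 + 8.7073*x^4 - 13.72*x^3 - 4.3156*x^2 + 2.9328*x + 0.8836)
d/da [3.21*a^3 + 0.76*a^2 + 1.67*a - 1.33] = 9.63*a^2 + 1.52*a + 1.67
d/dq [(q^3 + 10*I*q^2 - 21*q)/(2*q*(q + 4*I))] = (q^2 + 8*I*q - 19)/(2*(q^2 + 8*I*q - 16))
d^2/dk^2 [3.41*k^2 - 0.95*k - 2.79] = 6.82000000000000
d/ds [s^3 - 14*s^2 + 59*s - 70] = 3*s^2 - 28*s + 59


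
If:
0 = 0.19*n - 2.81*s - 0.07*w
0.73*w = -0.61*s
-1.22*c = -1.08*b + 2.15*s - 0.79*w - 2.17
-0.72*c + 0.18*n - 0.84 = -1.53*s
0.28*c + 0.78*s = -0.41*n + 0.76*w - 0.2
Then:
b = -3.20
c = -1.09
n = 0.20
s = 0.01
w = -0.01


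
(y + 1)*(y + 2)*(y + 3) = y^3 + 6*y^2 + 11*y + 6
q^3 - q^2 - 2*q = q*(q - 2)*(q + 1)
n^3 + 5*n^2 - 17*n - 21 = (n - 3)*(n + 1)*(n + 7)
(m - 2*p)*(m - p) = m^2 - 3*m*p + 2*p^2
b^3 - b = b*(b - 1)*(b + 1)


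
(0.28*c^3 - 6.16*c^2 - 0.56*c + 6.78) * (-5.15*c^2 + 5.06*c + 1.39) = -1.442*c^5 + 33.1408*c^4 - 27.8964*c^3 - 46.313*c^2 + 33.5284*c + 9.4242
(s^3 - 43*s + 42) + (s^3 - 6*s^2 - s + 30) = 2*s^3 - 6*s^2 - 44*s + 72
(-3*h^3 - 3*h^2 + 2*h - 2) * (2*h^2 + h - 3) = -6*h^5 - 9*h^4 + 10*h^3 + 7*h^2 - 8*h + 6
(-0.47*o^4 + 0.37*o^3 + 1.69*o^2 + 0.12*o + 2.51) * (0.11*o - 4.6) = -0.0517*o^5 + 2.2027*o^4 - 1.5161*o^3 - 7.7608*o^2 - 0.2759*o - 11.546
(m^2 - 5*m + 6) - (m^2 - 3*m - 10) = 16 - 2*m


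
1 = 1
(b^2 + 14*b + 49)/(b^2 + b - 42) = (b + 7)/(b - 6)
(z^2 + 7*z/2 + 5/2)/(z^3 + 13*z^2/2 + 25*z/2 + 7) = (2*z + 5)/(2*z^2 + 11*z + 14)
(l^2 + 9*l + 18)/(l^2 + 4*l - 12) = (l + 3)/(l - 2)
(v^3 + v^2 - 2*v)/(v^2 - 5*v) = (v^2 + v - 2)/(v - 5)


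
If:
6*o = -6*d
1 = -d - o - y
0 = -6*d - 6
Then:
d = -1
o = 1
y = -1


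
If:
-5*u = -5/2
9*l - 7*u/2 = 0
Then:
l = 7/36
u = 1/2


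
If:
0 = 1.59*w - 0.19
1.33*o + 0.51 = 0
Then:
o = -0.38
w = 0.12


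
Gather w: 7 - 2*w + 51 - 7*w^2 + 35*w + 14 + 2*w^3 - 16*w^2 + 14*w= 2*w^3 - 23*w^2 + 47*w + 72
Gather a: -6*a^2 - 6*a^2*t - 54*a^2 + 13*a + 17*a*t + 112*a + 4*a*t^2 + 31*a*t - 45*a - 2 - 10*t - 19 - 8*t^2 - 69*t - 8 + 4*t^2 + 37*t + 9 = a^2*(-6*t - 60) + a*(4*t^2 + 48*t + 80) - 4*t^2 - 42*t - 20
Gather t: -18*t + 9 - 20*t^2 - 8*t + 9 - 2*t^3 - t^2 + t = -2*t^3 - 21*t^2 - 25*t + 18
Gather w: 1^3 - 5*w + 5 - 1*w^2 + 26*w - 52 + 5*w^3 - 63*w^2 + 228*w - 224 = 5*w^3 - 64*w^2 + 249*w - 270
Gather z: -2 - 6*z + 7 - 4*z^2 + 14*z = -4*z^2 + 8*z + 5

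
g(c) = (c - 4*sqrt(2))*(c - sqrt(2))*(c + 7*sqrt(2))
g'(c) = (c - 4*sqrt(2))*(c - sqrt(2)) + (c - 4*sqrt(2))*(c + 7*sqrt(2)) + (c - sqrt(2))*(c + 7*sqrt(2)) = 3*c^2 + 4*sqrt(2)*c - 62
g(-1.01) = 143.67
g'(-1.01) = -64.65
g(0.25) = 63.89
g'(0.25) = -60.40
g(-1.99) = 205.90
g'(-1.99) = -61.38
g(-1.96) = 204.05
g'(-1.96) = -61.56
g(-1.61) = 182.17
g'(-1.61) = -63.33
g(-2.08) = 211.39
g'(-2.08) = -60.79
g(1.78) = -16.56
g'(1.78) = -42.43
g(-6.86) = 314.79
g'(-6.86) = 40.37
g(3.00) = -54.35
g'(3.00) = -18.03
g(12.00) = 1470.49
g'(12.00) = 437.88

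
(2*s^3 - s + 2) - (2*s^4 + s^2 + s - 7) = -2*s^4 + 2*s^3 - s^2 - 2*s + 9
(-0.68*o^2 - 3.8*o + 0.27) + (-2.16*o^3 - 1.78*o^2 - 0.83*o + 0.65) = -2.16*o^3 - 2.46*o^2 - 4.63*o + 0.92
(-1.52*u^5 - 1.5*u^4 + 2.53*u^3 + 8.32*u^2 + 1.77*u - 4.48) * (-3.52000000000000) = 5.3504*u^5 + 5.28*u^4 - 8.9056*u^3 - 29.2864*u^2 - 6.2304*u + 15.7696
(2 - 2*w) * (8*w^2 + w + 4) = -16*w^3 + 14*w^2 - 6*w + 8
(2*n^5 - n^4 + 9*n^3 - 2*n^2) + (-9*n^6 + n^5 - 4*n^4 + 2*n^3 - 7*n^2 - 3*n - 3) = -9*n^6 + 3*n^5 - 5*n^4 + 11*n^3 - 9*n^2 - 3*n - 3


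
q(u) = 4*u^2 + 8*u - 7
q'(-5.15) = -33.20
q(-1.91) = -7.69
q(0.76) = 1.39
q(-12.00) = 473.00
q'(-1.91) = -7.28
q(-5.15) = 57.89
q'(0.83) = 14.64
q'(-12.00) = -88.00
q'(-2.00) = -8.00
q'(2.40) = 27.20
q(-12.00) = 473.00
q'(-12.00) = -88.00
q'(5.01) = 48.08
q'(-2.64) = -13.12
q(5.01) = 133.48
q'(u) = 8*u + 8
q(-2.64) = -0.24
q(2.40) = 35.24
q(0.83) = 2.40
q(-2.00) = -7.00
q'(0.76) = 14.08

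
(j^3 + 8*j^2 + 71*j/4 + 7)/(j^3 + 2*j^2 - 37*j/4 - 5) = (2*j + 7)/(2*j - 5)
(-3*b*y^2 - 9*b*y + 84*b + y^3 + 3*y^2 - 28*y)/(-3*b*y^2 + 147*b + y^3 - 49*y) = (y - 4)/(y - 7)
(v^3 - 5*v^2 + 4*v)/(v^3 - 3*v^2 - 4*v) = (v - 1)/(v + 1)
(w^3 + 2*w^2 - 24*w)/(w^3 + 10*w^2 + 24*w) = (w - 4)/(w + 4)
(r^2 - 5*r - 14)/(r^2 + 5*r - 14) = (r^2 - 5*r - 14)/(r^2 + 5*r - 14)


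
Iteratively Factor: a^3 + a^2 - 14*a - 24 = (a + 2)*(a^2 - a - 12) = (a - 4)*(a + 2)*(a + 3)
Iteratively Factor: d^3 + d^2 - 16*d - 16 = (d - 4)*(d^2 + 5*d + 4) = (d - 4)*(d + 4)*(d + 1)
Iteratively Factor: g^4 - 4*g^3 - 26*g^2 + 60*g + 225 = (g - 5)*(g^3 + g^2 - 21*g - 45) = (g - 5)*(g + 3)*(g^2 - 2*g - 15) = (g - 5)^2*(g + 3)*(g + 3)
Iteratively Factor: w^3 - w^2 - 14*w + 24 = (w - 3)*(w^2 + 2*w - 8) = (w - 3)*(w - 2)*(w + 4)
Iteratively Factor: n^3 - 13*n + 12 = (n - 1)*(n^2 + n - 12) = (n - 1)*(n + 4)*(n - 3)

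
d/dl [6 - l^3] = -3*l^2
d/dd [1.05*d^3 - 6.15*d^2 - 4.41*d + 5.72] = 3.15*d^2 - 12.3*d - 4.41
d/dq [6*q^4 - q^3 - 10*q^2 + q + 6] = 24*q^3 - 3*q^2 - 20*q + 1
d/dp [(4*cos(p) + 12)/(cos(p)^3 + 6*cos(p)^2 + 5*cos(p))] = 2*(75*cos(p) + 15*cos(2*p) + cos(3*p) + 45)*sin(p)/((cos(p) + 1)^2*(cos(p) + 5)^2*cos(p)^2)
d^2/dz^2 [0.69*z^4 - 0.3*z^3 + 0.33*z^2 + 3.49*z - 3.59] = 8.28*z^2 - 1.8*z + 0.66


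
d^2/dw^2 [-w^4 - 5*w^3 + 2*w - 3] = 6*w*(-2*w - 5)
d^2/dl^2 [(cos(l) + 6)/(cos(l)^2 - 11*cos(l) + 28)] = (-9*(1 - cos(2*l))^2*cos(l)/4 - 35*(1 - cos(2*l))^2/4 - 5839*cos(l)/2 - 198*cos(2*l) + 90*cos(3*l) + cos(5*l)/2 + 1569)/((cos(l) - 7)^3*(cos(l) - 4)^3)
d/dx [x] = 1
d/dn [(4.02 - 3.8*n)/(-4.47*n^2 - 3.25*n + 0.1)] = (-16.986*n^2 + 35.9388*n + 12.685)/(19.9809*n^4 + 29.055*n^3 + 9.6685*n^2 - 0.65*n + 0.01)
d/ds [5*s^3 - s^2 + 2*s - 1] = 15*s^2 - 2*s + 2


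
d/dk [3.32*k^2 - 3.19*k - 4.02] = 6.64*k - 3.19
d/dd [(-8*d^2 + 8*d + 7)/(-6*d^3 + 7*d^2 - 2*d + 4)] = 2*(-24*d^4 + 48*d^3 + 43*d^2 - 81*d + 23)/(36*d^6 - 84*d^5 + 73*d^4 - 76*d^3 + 60*d^2 - 16*d + 16)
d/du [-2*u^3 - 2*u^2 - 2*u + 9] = -6*u^2 - 4*u - 2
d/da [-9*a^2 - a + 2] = -18*a - 1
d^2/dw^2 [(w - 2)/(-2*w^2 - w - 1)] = 2*(-(w - 2)*(4*w + 1)^2 + 3*(2*w - 1)*(2*w^2 + w + 1))/(2*w^2 + w + 1)^3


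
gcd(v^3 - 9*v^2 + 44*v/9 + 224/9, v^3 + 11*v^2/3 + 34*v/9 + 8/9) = v + 4/3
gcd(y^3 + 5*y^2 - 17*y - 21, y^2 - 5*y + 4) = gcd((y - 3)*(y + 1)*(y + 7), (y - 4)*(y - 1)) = 1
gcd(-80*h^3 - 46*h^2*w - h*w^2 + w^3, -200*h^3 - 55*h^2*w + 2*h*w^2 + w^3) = -40*h^2 - 3*h*w + w^2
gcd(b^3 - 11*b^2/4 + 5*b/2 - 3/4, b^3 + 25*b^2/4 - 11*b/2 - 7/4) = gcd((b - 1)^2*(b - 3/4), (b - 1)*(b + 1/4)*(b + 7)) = b - 1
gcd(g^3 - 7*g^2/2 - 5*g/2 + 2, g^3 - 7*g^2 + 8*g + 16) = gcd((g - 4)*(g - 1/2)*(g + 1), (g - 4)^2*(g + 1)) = g^2 - 3*g - 4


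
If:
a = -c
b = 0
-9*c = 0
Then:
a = 0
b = 0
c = 0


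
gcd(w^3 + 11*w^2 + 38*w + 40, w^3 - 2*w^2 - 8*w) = w + 2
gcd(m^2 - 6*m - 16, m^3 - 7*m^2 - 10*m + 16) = m^2 - 6*m - 16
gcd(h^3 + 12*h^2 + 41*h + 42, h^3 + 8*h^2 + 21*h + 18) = h^2 + 5*h + 6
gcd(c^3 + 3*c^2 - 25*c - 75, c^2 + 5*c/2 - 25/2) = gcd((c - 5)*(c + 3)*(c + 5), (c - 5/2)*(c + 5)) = c + 5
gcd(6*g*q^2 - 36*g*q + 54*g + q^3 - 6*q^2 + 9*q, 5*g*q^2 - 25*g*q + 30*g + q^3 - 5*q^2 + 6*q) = q - 3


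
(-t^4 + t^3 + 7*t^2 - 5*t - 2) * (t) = -t^5 + t^4 + 7*t^3 - 5*t^2 - 2*t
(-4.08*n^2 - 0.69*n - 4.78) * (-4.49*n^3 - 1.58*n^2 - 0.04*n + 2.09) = 18.3192*n^5 + 9.5445*n^4 + 22.7156*n^3 - 0.947199999999999*n^2 - 1.2509*n - 9.9902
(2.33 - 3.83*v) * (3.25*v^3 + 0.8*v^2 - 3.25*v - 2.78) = -12.4475*v^4 + 4.5085*v^3 + 14.3115*v^2 + 3.0749*v - 6.4774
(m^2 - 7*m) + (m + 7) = m^2 - 6*m + 7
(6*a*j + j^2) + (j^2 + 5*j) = 6*a*j + 2*j^2 + 5*j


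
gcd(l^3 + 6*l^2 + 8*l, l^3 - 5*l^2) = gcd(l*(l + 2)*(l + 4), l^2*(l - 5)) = l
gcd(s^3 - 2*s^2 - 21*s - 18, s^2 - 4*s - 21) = s + 3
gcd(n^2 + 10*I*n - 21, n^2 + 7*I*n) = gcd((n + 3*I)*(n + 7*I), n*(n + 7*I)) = n + 7*I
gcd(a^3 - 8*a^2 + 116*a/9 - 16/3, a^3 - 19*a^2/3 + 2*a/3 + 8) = a^2 - 22*a/3 + 8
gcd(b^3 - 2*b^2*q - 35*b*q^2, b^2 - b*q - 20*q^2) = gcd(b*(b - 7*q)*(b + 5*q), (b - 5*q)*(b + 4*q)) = 1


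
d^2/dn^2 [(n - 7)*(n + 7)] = 2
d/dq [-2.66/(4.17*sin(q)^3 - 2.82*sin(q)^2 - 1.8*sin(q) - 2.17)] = (33.2766*sin(q)^2 - 15.0024*sin(q) - 4.788)*cos(q)/(-4.17*sin(q)^3 + 2.82*sin(q)^2 + 1.8*sin(q) + 2.17)^2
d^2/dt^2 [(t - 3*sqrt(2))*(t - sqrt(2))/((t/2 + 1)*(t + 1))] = 4*(-4*sqrt(2)*t^3 - 3*t^3 + 12*t^2 + 24*sqrt(2)*t + 54*t + 24*sqrt(2) + 46)/(t^6 + 9*t^5 + 33*t^4 + 63*t^3 + 66*t^2 + 36*t + 8)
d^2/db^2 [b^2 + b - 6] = 2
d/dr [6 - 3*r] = -3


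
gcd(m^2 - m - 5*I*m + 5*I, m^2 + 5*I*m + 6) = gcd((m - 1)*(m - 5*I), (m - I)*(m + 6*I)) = 1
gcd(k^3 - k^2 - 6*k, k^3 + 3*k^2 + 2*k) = k^2 + 2*k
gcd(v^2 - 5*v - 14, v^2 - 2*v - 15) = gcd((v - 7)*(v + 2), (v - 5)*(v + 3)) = 1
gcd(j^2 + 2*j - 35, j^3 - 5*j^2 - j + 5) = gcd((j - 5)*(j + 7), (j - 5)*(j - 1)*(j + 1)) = j - 5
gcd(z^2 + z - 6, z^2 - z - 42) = 1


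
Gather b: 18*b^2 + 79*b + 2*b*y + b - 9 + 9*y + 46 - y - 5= 18*b^2 + b*(2*y + 80) + 8*y + 32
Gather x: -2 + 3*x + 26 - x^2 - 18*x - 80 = -x^2 - 15*x - 56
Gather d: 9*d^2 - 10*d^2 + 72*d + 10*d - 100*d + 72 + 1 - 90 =-d^2 - 18*d - 17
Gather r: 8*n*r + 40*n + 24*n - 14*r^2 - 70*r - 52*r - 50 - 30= 64*n - 14*r^2 + r*(8*n - 122) - 80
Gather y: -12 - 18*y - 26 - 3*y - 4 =-21*y - 42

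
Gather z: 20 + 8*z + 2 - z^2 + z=-z^2 + 9*z + 22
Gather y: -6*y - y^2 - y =-y^2 - 7*y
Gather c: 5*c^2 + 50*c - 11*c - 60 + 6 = 5*c^2 + 39*c - 54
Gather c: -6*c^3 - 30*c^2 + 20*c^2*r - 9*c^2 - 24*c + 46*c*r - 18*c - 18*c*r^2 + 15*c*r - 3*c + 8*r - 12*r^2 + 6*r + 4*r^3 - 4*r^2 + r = -6*c^3 + c^2*(20*r - 39) + c*(-18*r^2 + 61*r - 45) + 4*r^3 - 16*r^2 + 15*r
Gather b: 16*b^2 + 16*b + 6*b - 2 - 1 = 16*b^2 + 22*b - 3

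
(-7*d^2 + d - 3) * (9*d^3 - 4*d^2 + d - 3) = -63*d^5 + 37*d^4 - 38*d^3 + 34*d^2 - 6*d + 9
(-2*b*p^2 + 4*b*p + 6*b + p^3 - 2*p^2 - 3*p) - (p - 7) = -2*b*p^2 + 4*b*p + 6*b + p^3 - 2*p^2 - 4*p + 7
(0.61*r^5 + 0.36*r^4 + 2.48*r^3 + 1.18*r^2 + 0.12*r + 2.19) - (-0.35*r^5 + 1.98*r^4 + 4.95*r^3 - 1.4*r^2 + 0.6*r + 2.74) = 0.96*r^5 - 1.62*r^4 - 2.47*r^3 + 2.58*r^2 - 0.48*r - 0.55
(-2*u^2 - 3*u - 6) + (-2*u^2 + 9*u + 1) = -4*u^2 + 6*u - 5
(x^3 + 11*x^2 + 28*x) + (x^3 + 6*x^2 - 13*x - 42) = 2*x^3 + 17*x^2 + 15*x - 42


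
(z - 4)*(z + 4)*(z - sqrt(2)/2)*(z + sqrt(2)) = z^4 + sqrt(2)*z^3/2 - 17*z^2 - 8*sqrt(2)*z + 16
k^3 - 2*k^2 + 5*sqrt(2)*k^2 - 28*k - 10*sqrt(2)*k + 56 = (k - 2)*(k - 2*sqrt(2))*(k + 7*sqrt(2))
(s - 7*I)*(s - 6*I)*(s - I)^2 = s^4 - 15*I*s^3 - 69*s^2 + 97*I*s + 42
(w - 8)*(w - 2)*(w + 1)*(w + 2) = w^4 - 7*w^3 - 12*w^2 + 28*w + 32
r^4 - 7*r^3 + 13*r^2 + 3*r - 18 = (r - 3)^2*(r - 2)*(r + 1)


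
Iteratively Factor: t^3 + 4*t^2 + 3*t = (t)*(t^2 + 4*t + 3) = t*(t + 3)*(t + 1)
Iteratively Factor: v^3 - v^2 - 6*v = (v - 3)*(v^2 + 2*v) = (v - 3)*(v + 2)*(v)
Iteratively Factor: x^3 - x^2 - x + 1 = (x - 1)*(x^2 - 1) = (x - 1)*(x + 1)*(x - 1)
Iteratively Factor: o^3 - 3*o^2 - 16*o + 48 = (o + 4)*(o^2 - 7*o + 12) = (o - 4)*(o + 4)*(o - 3)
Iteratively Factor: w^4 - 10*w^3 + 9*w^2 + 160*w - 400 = (w - 5)*(w^3 - 5*w^2 - 16*w + 80) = (w - 5)*(w - 4)*(w^2 - w - 20) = (w - 5)^2*(w - 4)*(w + 4)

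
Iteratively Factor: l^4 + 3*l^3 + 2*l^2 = (l + 2)*(l^3 + l^2) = l*(l + 2)*(l^2 + l) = l*(l + 1)*(l + 2)*(l)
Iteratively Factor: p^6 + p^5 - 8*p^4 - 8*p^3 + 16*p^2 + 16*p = (p + 2)*(p^5 - p^4 - 6*p^3 + 4*p^2 + 8*p) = (p - 2)*(p + 2)*(p^4 + p^3 - 4*p^2 - 4*p) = (p - 2)^2*(p + 2)*(p^3 + 3*p^2 + 2*p) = (p - 2)^2*(p + 1)*(p + 2)*(p^2 + 2*p) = (p - 2)^2*(p + 1)*(p + 2)^2*(p)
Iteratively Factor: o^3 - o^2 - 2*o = (o + 1)*(o^2 - 2*o) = o*(o + 1)*(o - 2)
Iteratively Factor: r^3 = (r)*(r^2) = r^2*(r)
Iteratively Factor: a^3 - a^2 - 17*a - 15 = (a - 5)*(a^2 + 4*a + 3) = (a - 5)*(a + 3)*(a + 1)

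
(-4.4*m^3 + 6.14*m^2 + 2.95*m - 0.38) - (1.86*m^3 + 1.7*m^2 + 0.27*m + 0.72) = -6.26*m^3 + 4.44*m^2 + 2.68*m - 1.1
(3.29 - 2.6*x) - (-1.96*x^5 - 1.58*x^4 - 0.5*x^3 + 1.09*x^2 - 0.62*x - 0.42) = 1.96*x^5 + 1.58*x^4 + 0.5*x^3 - 1.09*x^2 - 1.98*x + 3.71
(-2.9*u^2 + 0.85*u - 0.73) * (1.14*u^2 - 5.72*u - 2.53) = -3.306*u^4 + 17.557*u^3 + 1.6428*u^2 + 2.0251*u + 1.8469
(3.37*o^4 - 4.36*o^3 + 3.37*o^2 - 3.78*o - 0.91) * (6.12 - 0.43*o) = -1.4491*o^5 + 22.4992*o^4 - 28.1323*o^3 + 22.2498*o^2 - 22.7423*o - 5.5692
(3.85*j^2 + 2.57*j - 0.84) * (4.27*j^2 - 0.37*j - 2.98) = 16.4395*j^4 + 9.5494*j^3 - 16.0107*j^2 - 7.3478*j + 2.5032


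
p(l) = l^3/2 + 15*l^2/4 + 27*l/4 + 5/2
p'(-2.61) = -2.61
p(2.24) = 42.06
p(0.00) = 2.50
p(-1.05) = -1.03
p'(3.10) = 44.42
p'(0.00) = 6.75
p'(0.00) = 6.75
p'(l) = 3*l^2/2 + 15*l/2 + 27/4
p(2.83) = 62.97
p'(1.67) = 23.46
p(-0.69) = -0.54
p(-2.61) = 1.54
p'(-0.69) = 2.29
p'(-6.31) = 19.15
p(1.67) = 26.56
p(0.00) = 2.50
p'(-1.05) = 0.53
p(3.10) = 74.36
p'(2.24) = 31.08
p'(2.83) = 39.99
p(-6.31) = -16.40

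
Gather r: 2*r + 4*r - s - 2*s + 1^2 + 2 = 6*r - 3*s + 3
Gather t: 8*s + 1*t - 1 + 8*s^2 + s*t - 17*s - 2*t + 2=8*s^2 - 9*s + t*(s - 1) + 1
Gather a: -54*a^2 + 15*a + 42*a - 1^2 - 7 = -54*a^2 + 57*a - 8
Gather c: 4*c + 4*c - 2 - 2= 8*c - 4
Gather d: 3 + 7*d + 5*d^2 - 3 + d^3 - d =d^3 + 5*d^2 + 6*d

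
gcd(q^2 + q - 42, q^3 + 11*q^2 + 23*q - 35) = q + 7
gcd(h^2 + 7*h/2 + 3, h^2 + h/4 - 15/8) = h + 3/2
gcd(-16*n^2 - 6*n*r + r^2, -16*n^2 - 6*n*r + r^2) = -16*n^2 - 6*n*r + r^2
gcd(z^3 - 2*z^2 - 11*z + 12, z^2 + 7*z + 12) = z + 3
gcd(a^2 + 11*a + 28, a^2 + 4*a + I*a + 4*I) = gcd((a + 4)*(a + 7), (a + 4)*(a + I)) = a + 4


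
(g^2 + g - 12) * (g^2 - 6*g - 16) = g^4 - 5*g^3 - 34*g^2 + 56*g + 192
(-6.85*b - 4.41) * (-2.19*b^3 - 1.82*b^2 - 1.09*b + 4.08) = 15.0015*b^4 + 22.1249*b^3 + 15.4927*b^2 - 23.1411*b - 17.9928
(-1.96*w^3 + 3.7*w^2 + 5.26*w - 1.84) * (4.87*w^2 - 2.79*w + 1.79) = -9.5452*w^5 + 23.4874*w^4 + 11.7848*w^3 - 17.0132*w^2 + 14.549*w - 3.2936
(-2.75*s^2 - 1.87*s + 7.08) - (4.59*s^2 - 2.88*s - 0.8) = -7.34*s^2 + 1.01*s + 7.88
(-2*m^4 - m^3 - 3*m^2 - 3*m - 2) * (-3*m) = 6*m^5 + 3*m^4 + 9*m^3 + 9*m^2 + 6*m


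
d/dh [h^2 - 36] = 2*h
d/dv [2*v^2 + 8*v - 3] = 4*v + 8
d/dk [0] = 0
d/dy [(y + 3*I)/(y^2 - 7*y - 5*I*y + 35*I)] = (-y^2 - 6*I*y - 15 + 56*I)/(y^4 + y^3*(-14 - 10*I) + y^2*(24 + 140*I) + y*(350 - 490*I) - 1225)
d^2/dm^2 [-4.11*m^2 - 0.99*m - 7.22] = -8.22000000000000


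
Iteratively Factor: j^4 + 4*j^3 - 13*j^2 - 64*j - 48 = (j - 4)*(j^3 + 8*j^2 + 19*j + 12) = (j - 4)*(j + 4)*(j^2 + 4*j + 3) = (j - 4)*(j + 3)*(j + 4)*(j + 1)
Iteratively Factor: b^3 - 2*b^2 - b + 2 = (b - 1)*(b^2 - b - 2) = (b - 1)*(b + 1)*(b - 2)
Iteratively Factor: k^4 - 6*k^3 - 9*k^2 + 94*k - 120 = (k - 3)*(k^3 - 3*k^2 - 18*k + 40) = (k - 3)*(k + 4)*(k^2 - 7*k + 10) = (k - 5)*(k - 3)*(k + 4)*(k - 2)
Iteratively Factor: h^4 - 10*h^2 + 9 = (h + 1)*(h^3 - h^2 - 9*h + 9) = (h - 3)*(h + 1)*(h^2 + 2*h - 3) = (h - 3)*(h + 1)*(h + 3)*(h - 1)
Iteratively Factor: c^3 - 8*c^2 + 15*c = (c)*(c^2 - 8*c + 15) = c*(c - 5)*(c - 3)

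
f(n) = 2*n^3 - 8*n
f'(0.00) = -8.00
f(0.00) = 0.00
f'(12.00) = 856.00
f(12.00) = 3360.00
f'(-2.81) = 39.38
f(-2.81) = -21.90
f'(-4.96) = 139.61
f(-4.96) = -204.37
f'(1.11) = -0.61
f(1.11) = -6.14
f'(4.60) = 118.96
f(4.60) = 157.87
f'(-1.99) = 15.76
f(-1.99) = 0.16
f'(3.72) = 75.03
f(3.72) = 73.20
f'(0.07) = -7.97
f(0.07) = -0.56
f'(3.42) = 62.18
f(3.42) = 52.64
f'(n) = 6*n^2 - 8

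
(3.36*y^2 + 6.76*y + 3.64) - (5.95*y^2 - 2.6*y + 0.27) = -2.59*y^2 + 9.36*y + 3.37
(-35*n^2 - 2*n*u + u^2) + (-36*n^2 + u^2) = -71*n^2 - 2*n*u + 2*u^2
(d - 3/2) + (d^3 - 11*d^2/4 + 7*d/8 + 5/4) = d^3 - 11*d^2/4 + 15*d/8 - 1/4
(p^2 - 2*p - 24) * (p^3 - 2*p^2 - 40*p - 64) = p^5 - 4*p^4 - 60*p^3 + 64*p^2 + 1088*p + 1536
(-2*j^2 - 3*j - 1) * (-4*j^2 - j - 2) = 8*j^4 + 14*j^3 + 11*j^2 + 7*j + 2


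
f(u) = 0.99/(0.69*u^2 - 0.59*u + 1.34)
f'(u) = 0.99*(0.59 - 1.38*u)/(0.69*u^2 - 0.59*u + 1.34)^2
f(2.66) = 0.21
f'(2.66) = -0.14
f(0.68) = 0.79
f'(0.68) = -0.22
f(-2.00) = 0.19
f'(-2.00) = 0.12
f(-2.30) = 0.16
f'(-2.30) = 0.09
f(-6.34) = 0.03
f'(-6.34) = 0.01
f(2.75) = 0.20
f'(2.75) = -0.13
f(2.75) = 0.20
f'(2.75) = -0.13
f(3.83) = 0.11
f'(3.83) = -0.05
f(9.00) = 0.02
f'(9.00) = -0.00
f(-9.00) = 0.02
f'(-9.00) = 0.00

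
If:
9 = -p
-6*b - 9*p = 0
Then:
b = 27/2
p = -9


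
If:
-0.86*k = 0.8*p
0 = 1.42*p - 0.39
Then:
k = -0.26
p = 0.27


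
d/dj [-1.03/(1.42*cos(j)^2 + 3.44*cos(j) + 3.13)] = -(2.9252*cos(j) + 3.5432)*sin(j)/(1.42*cos(j)^2 + 3.44*cos(j) + 3.13)^2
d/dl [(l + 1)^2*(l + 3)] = (l + 1)*(3*l + 7)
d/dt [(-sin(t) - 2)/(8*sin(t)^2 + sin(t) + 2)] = 8*(sin(t) + 4)*sin(t)*cos(t)/(8*sin(t)^2 + sin(t) + 2)^2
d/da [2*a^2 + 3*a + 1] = 4*a + 3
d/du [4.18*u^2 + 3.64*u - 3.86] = 8.36*u + 3.64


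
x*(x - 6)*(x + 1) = x^3 - 5*x^2 - 6*x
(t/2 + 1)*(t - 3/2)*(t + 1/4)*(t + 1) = t^4/2 + 7*t^3/8 - 17*t^2/16 - 29*t/16 - 3/8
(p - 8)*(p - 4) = p^2 - 12*p + 32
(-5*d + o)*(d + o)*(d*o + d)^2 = -5*d^4*o^2 - 10*d^4*o - 5*d^4 - 4*d^3*o^3 - 8*d^3*o^2 - 4*d^3*o + d^2*o^4 + 2*d^2*o^3 + d^2*o^2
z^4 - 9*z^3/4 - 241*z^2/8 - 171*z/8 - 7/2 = (z - 7)*(z + 1/4)*(z + 1/2)*(z + 4)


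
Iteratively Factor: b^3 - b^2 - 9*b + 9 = (b - 3)*(b^2 + 2*b - 3) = (b - 3)*(b + 3)*(b - 1)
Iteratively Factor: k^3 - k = (k - 1)*(k^2 + k) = (k - 1)*(k + 1)*(k)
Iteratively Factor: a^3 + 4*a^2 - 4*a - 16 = (a + 2)*(a^2 + 2*a - 8) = (a - 2)*(a + 2)*(a + 4)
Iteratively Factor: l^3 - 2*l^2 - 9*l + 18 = (l + 3)*(l^2 - 5*l + 6) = (l - 3)*(l + 3)*(l - 2)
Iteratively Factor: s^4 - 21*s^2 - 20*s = (s)*(s^3 - 21*s - 20) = s*(s + 1)*(s^2 - s - 20) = s*(s - 5)*(s + 1)*(s + 4)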